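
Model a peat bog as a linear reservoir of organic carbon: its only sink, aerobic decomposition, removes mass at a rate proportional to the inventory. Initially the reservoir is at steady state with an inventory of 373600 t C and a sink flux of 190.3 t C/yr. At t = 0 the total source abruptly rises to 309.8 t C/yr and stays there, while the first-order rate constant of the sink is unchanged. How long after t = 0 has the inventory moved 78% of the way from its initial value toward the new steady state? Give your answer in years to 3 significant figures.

τ = M₀/F₀ = 373600/190.3 = 1963 yr.
The remaining gap fraction is e^(−t/τ); 78% covered ⇒ e^(−t/τ) = 0.220.
t = −τ ln(0.220) = 1963 × 1.514 = 2973 yr.

2970 yr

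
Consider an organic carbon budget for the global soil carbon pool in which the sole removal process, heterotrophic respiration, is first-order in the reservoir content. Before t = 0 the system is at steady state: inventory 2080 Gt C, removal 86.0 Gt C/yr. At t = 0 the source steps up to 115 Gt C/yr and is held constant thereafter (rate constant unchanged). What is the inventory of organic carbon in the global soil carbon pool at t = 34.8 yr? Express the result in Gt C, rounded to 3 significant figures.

2620 Gt C

τ = M₀/F₀ = 2080/86.0 = 24.19 yr; rate constant k = 1/τ.
New steady state M_∞ = F₁/k = F₁·τ = 115 × 24.19 = 2781.4 Gt C.
M(t) = M_∞ + (M₀ − M_∞)·e^(−t/τ); t/τ = 34.8/24.19 = 1.439, so e^(−t/τ) = 0.2372.
M(t) = 2781.4 − 701.4 × 0.2372 = 2615.0 Gt C.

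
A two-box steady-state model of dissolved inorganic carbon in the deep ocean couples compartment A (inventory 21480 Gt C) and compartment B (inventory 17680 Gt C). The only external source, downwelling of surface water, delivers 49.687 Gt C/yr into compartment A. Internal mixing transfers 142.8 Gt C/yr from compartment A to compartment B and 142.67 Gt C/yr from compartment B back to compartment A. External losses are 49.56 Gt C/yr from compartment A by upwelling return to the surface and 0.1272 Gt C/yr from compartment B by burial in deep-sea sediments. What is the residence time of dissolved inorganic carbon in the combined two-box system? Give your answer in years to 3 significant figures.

Treat the two boxes together as one reservoir: the mixing fluxes between them are internal recycling, so τ = ΣM / Σ(external losses).
M_total = 21480 + 17680 = 39160 Gt C.
ΣF_external_out = 49.56 + 0.1272 = 49.687 Gt C/yr.
τ = M_total / ΣF_ext = 39160 / 49.687 = 788.1 yr.

788 yr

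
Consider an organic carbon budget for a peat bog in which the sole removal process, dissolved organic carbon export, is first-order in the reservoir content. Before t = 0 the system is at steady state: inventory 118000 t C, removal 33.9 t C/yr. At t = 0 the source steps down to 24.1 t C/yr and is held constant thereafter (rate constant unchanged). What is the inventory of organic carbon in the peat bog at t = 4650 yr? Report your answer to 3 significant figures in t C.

Residence time τ = M₀/F₀ = 3481 yr. The eventual steady state is M_∞ = M₀·(F₁/F₀) = 118000 × 24.1/33.9 = 83888 t C.
The anomaly ΔM(t) = M(t) − M_∞ decays as ΔM₀·e^(−t/τ) with ΔM₀ = 118000 − 83888 = 34110 t C.
At t = 4650 yr, e^(−t/τ) = e^(−1.336) = 0.2629, so ΔM = 8969 t C and M = 83888 + 8969 = 92857 t C.

92900 t C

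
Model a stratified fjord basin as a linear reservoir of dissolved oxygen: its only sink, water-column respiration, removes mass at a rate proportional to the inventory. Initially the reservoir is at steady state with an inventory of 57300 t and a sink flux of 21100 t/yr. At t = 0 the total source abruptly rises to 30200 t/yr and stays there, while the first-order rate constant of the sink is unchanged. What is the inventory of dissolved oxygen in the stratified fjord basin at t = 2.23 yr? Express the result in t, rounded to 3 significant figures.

Residence time τ = M₀/F₀ = 2.716 yr. The eventual steady state is M_∞ = M₀·(F₁/F₀) = 57300 × 30200/21100 = 82012 t.
The anomaly ΔM(t) = M(t) − M_∞ decays as ΔM₀·e^(−t/τ) with ΔM₀ = 57300 − 82012 = −24710 t.
At t = 2.23 yr, e^(−t/τ) = e^(−0.8212) = 0.4399, so ΔM = −10870 t and M = 82012 − 10870 = 71141 t.

71100 t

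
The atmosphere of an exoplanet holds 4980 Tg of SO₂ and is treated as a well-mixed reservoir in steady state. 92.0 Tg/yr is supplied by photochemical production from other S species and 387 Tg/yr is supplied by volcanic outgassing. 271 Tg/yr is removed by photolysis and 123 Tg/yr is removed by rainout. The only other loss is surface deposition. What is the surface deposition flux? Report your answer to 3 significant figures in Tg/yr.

85.0 Tg/yr

At steady state ΣF_in = ΣF_out.
ΣF_in = 92.0 + 387 = 479.00 Tg/yr.
Surface deposition flux = ΣF_in − (271 + 123) = 479.00 − 394.0 = 85.00 Tg/yr.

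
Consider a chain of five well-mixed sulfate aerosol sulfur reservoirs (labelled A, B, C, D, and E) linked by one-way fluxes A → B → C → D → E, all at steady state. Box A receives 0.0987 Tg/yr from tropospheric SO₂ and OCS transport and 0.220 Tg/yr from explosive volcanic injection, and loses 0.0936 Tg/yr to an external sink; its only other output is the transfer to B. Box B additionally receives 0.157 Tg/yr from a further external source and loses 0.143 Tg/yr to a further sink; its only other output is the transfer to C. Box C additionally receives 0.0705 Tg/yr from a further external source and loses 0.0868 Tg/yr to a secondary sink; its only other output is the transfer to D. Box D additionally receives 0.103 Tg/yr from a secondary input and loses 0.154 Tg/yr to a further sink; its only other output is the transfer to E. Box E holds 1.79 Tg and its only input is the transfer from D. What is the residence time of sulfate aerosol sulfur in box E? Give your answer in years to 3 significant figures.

Box A: F(A→B) = (0.0987 + 0.220) − 0.0936 = 0.22510 Tg/yr.
Box B: F(B→C) = (0.22510 + 0.157) − 0.143 = 0.23910 Tg/yr.
Box C: F(C→D) = (0.23910 + 0.0705) − 0.0868 = 0.22280 Tg/yr.
Box D: F(D→E) = (0.22280 + 0.103) − 0.154 = 0.17180 Tg/yr.
Box E throughput = its input = 0.17180 Tg/yr; τ = 1.79 / 0.17180 = 10.42 yr.

10.4 yr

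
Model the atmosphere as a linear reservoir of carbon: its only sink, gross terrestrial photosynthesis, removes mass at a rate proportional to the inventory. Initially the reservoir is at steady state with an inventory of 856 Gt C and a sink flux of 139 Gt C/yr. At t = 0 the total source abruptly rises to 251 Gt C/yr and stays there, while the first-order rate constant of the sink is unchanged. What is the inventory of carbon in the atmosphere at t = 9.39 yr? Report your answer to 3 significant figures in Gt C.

τ = M₀/F₀ = 856/139 = 6.158 yr; rate constant k = 1/τ.
New steady state M_∞ = F₁/k = F₁·τ = 251 × 6.158 = 1545.7 Gt C.
M(t) = M_∞ + (M₀ − M_∞)·e^(−t/τ); t/τ = 9.39/6.158 = 1.525, so e^(−t/τ) = 0.2177.
M(t) = 1545.7 − 689.7 × 0.2177 = 1395.6 Gt C.

1400 Gt C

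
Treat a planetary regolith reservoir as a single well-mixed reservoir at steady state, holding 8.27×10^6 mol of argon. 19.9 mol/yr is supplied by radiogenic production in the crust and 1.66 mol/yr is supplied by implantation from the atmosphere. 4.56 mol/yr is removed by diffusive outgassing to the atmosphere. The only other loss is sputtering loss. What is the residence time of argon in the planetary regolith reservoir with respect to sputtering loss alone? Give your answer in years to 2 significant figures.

At steady state ΣF_in = ΣF_out.
ΣF_in = 19.9 + 1.66 = 21.560 mol/yr.
Sputtering loss flux = ΣF_in − (4.56) = 21.560 − 4.560 = 17.00 mol/yr.
τ = M / F = 8.27×10^6 / 17.00 = 486500 yr.

490000 yr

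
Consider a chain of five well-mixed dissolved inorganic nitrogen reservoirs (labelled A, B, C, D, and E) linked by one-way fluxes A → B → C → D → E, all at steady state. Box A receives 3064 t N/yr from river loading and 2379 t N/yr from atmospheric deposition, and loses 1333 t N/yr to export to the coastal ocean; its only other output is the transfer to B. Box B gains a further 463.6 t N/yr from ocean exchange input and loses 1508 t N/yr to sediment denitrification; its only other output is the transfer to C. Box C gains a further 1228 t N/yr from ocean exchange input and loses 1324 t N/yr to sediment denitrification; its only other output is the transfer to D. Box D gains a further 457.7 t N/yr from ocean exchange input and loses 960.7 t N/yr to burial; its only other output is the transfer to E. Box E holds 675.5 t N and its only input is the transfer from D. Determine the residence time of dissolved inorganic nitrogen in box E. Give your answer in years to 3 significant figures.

Box A: F(A→B) = (3064 + 2379) − 1333 = 4110.0 t N/yr.
Box B: F(B→C) = (4110.0 + 463.6) − 1508 = 3065.6 t N/yr.
Box C: F(C→D) = (3065.6 + 1228) − 1324 = 2969.6 t N/yr.
Box D: F(D→E) = (2969.6 + 457.7) − 960.7 = 2466.6 t N/yr.
Box E throughput = its input = 2466.6 t N/yr; τ = 675.5 / 2466.6 = 0.2739 yr.

0.274 yr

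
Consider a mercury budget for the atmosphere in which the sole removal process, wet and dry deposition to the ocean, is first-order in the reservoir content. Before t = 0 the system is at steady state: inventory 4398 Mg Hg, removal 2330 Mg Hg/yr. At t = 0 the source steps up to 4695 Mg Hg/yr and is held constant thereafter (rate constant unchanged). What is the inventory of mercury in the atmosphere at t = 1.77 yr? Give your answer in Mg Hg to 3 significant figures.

τ = M₀/F₀ = 4398/2330 = 1.888 yr; rate constant k = 1/τ.
New steady state M_∞ = F₁/k = F₁·τ = 4695 × 1.888 = 8862.1 Mg Hg.
M(t) = M_∞ + (M₀ − M_∞)·e^(−t/τ); t/τ = 1.77/1.888 = 0.9377, so e^(−t/τ) = 0.3915.
M(t) = 8862.1 − 4464 × 0.3915 = 7114.3 Mg Hg.

7110 Mg Hg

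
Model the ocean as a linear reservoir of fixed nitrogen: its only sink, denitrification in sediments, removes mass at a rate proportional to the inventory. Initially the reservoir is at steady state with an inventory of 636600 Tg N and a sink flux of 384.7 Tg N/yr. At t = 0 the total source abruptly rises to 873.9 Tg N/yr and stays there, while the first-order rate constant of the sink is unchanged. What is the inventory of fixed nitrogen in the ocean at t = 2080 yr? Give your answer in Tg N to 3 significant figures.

The sink rate constant is k = F₀/M₀ = 384.7/636600 = 0.0006043 yr⁻¹.
Solving dM/dt = F₁ − kM with M(0) = M₀ gives M(t) = F₁/k + (M₀ − F₁/k)·e^(−kt).
F₁/k = 873.9/0.0006043 = 1.4461×10^6 Tg N; kt = 0.0006043 × 2080 = 1.257, e^(−kt) = 0.2845.
M(2080) = 1.4461×10^6 + (636600 − 1.4461×10^6) × 0.2845 = 1.4461×10^6 − 230300 = 1.2158×10^6 Tg N.

1.22×10^6 Tg N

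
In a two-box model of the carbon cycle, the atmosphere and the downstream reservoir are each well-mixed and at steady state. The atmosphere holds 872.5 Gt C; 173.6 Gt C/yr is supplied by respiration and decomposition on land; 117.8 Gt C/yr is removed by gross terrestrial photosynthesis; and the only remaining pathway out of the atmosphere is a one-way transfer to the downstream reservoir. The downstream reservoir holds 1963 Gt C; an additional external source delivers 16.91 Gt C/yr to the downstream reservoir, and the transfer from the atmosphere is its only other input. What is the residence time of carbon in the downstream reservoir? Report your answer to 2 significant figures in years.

Balance the atmosphere: ΣF_in = 173.60 Gt C/yr.
Transfer to the downstream reservoir = ΣF_in − (117.8) = 55.800 Gt C/yr.
Total input to the downstream reservoir = 55.800 + 16.91 = 72.710 Gt C/yr; at steady state this equals its total output.
τ = M / F = 1963 / 72.710 = 27.00 yr.

27 yr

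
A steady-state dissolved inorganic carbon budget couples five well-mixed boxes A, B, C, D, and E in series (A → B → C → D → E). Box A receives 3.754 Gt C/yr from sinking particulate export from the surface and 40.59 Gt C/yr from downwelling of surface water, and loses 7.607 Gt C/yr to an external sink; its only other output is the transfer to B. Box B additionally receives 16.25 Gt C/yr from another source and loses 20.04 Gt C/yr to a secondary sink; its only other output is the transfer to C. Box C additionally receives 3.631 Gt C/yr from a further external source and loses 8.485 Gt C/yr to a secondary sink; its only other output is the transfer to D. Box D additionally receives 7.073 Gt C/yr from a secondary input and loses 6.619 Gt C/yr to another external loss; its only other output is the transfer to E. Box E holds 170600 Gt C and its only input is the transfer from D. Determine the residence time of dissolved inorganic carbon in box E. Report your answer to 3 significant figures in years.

5980 yr

Box A: F(A→B) = (3.754 + 40.59) − 7.607 = 36.737 Gt C/yr.
Box B: F(B→C) = (36.737 + 16.25) − 20.04 = 32.947 Gt C/yr.
Box C: F(C→D) = (32.947 + 3.631) − 8.485 = 28.093 Gt C/yr.
Box D: F(D→E) = (28.093 + 7.073) − 6.619 = 28.547 Gt C/yr.
Box E throughput = its input = 28.547 Gt C/yr; τ = 170600 / 28.547 = 5976 yr.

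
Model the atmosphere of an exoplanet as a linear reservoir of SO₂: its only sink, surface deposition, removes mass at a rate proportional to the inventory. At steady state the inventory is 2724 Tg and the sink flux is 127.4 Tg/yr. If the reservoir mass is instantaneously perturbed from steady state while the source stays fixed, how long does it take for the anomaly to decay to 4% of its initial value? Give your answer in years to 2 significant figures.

69 yr

For a linear reservoir the anomaly decays as exp(−t/τ) with τ = M/F = 2724/127.4 = 21.38 yr.
exp(−t/τ) = 0.04 ⇒ t = −τ ln(0.04) = 21.38 × 3.219 = 68.82 yr.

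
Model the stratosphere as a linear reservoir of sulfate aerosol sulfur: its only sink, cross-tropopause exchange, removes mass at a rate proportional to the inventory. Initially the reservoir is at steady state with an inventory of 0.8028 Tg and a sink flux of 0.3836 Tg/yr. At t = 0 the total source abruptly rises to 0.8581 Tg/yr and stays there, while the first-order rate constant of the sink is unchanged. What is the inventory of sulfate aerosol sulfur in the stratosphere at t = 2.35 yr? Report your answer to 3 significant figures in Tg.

1.47 Tg

Residence time τ = M₀/F₀ = 2.093 yr. The eventual steady state is M_∞ = M₀·(F₁/F₀) = 0.8028 × 0.8581/0.3836 = 1.7958 Tg.
The anomaly ΔM(t) = M(t) − M_∞ decays as ΔM₀·e^(−t/τ) with ΔM₀ = 0.8028 − 1.7958 = −0.9930 Tg.
At t = 2.35 yr, e^(−t/τ) = e^(−1.123) = 0.3253, so ΔM = −0.3231 Tg and M = 1.7958 − 0.3231 = 1.4728 Tg.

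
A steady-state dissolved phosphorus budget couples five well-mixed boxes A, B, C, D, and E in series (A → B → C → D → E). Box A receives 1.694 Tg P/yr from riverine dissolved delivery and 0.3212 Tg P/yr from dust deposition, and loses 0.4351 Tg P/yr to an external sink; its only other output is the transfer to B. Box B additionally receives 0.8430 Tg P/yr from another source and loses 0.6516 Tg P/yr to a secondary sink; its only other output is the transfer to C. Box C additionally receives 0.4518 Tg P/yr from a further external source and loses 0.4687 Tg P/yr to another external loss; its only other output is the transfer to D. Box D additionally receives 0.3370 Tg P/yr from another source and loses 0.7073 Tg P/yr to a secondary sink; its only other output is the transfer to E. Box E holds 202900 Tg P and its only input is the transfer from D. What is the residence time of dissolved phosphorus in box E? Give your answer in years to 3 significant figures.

Box A: F(A→B) = (1.694 + 0.3212) − 0.4351 = 1.5801 Tg P/yr.
Box B: F(B→C) = (1.5801 + 0.8430) − 0.6516 = 1.7715 Tg P/yr.
Box C: F(C→D) = (1.7715 + 0.4518) − 0.4687 = 1.7546 Tg P/yr.
Box D: F(D→E) = (1.7546 + 0.3370) − 0.7073 = 1.3843 Tg P/yr.
Box E throughput = its input = 1.3843 Tg P/yr; τ = 202900 / 1.3843 = 146600 yr.

147000 yr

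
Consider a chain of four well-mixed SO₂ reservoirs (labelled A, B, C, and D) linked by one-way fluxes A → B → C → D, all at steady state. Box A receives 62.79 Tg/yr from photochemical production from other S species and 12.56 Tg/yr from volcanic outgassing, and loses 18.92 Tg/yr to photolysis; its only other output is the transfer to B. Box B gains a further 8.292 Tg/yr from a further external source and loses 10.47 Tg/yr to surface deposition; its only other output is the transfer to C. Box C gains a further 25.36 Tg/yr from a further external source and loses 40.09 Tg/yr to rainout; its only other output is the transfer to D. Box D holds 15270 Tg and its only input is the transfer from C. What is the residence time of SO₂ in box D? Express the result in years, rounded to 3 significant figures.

Box A: F(A→B) = (62.79 + 12.56) − 18.92 = 56.430 Tg/yr.
Box B: F(B→C) = (56.430 + 8.292) − 10.47 = 54.252 Tg/yr.
Box C: F(C→D) = (54.252 + 25.36) − 40.09 = 39.522 Tg/yr.
Box D throughput = its input = 39.522 Tg/yr; τ = 15270 / 39.522 = 386.4 yr.

386 yr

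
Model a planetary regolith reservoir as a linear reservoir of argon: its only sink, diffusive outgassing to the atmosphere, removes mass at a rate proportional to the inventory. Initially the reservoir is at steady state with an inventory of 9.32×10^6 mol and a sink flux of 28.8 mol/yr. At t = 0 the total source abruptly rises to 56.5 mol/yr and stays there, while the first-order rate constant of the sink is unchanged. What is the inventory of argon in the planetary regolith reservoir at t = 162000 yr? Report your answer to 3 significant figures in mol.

1.29×10^7 mol

τ = M₀/F₀ = 9.32×10^6/28.8 = 323600 yr; rate constant k = 1/τ.
New steady state M_∞ = F₁/k = F₁·τ = 56.5 × 323600 = 1.8284×10^7 mol.
M(t) = M_∞ + (M₀ − M_∞)·e^(−t/τ); t/τ = 162000/323600 = 0.5006, so e^(−t/τ) = 0.6062.
M(t) = 1.8284×10^7 − 8.964×10^6 × 0.6062 = 1.2850×10^7 mol.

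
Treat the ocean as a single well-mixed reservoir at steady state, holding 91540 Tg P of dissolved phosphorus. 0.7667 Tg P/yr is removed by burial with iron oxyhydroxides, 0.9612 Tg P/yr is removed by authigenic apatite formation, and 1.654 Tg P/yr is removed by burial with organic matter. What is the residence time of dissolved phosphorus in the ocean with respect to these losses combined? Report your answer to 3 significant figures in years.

27100 yr

Total removal = 0.7667 + 0.9612 + 1.654 = 3.3819 Tg P/yr.
τ = M / ΣF_out = 91540 / 3.3819 = 27070 yr.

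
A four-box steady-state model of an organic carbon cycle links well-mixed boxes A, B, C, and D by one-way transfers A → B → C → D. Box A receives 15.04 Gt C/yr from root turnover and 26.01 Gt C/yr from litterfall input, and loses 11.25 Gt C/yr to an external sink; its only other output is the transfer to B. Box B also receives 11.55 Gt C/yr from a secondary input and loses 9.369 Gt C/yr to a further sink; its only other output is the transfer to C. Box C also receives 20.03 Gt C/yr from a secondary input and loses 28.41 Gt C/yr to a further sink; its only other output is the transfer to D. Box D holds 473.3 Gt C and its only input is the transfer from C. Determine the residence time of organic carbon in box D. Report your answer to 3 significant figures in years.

20.1 yr

Box A: F(A→B) = (15.04 + 26.01) − 11.25 = 29.800 Gt C/yr.
Box B: F(B→C) = (29.800 + 11.55) − 9.369 = 31.981 Gt C/yr.
Box C: F(C→D) = (31.981 + 20.03) − 28.41 = 23.601 Gt C/yr.
Box D throughput = its input = 23.601 Gt C/yr; τ = 473.3 / 23.601 = 20.05 yr.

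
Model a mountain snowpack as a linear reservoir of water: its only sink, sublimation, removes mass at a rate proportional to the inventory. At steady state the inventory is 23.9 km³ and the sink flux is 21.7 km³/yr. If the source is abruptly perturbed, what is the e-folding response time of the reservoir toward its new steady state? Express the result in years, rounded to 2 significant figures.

1.1 yr

For a linear reservoir the response time equals the residence time τ = M/F.
τ = 23.9 / 21.7 = 1.101 yr.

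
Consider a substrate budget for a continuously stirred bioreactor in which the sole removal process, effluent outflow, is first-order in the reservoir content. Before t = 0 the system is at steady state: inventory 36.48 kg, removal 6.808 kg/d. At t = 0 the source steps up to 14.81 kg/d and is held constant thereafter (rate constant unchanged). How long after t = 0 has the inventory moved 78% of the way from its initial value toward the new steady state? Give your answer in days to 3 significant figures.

τ = M₀/F₀ = 36.48/6.808 = 5.358 d.
The remaining gap fraction is e^(−t/τ); 78% covered ⇒ e^(−t/τ) = 0.220.
t = −τ ln(0.220) = 5.358 × 1.514 = 8.113 d.

8.11 d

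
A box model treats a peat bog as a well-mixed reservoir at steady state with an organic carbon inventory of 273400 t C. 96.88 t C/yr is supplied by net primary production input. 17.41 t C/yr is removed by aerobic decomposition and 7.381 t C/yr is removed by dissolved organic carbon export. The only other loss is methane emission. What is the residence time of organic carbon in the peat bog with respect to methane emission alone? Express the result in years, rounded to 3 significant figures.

At steady state ΣF_in = ΣF_out.
ΣF_in = 96.880 t C/yr.
Methane emission flux = ΣF_in − (17.41 + 7.381) = 96.880 − 24.79 = 72.09 t C/yr.
τ = M / F = 273400 / 72.09 = 3793 yr.

3790 yr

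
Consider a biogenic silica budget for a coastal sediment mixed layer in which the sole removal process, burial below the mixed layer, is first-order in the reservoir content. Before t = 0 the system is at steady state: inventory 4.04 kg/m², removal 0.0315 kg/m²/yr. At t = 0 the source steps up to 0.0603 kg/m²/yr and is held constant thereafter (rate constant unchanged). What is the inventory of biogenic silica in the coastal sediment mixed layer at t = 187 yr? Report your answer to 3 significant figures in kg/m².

6.87 kg/m²

Residence time τ = M₀/F₀ = 128.3 yr. The eventual steady state is M_∞ = M₀·(F₁/F₀) = 4.04 × 0.0603/0.0315 = 7.7337 kg/m².
The anomaly ΔM(t) = M(t) − M_∞ decays as ΔM₀·e^(−t/τ) with ΔM₀ = 4.04 − 7.7337 = −3.694 kg/m².
At t = 187 yr, e^(−t/τ) = e^(−1.458) = 0.2327, so ΔM = −0.8595 kg/m² and M = 7.7337 − 0.8595 = 6.8742 kg/m².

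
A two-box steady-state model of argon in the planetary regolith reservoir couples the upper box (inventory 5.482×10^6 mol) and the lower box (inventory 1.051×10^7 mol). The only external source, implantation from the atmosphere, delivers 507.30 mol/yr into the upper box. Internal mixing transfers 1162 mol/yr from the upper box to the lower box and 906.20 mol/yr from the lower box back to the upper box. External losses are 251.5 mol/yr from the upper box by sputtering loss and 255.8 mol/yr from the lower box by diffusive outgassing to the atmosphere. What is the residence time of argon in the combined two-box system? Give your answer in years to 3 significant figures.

31500 yr

For the system as a whole, the A↔B exchange is internal and contributes nothing to the throughput; only the external sinks remove mass.
M_total = 5.482×10^6 + 1.051×10^7 = 1.5992×10^7 mol.
ΣF_external_out = 251.5 + 255.8 = 507.30 mol/yr.
τ = M_total / ΣF_ext = 1.5992×10^7 / 507.30 = 31520 yr.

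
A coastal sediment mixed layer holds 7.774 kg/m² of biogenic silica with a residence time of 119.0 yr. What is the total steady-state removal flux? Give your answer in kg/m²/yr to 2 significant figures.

F = M / τ = 7.774 / 119.0 = 0.06533 kg/m²/yr.

0.065 kg/m²/yr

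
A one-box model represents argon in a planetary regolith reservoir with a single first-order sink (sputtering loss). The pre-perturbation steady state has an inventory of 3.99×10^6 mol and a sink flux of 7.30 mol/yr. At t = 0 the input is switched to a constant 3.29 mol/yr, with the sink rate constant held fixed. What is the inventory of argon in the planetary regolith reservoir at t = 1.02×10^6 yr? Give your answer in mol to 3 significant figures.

The sink rate constant is k = F₀/M₀ = 7.30/3.99×10^6 = 1.830×10^-6 yr⁻¹.
Solving dM/dt = F₁ − kM with M(0) = M₀ gives M(t) = F₁/k + (M₀ − F₁/k)·e^(−kt).
F₁/k = 3.29/1.830×10^-6 = 1.7982×10^6 mol; kt = 1.830×10^-6 × 1.02×10^6 = 1.866, e^(−kt) = 0.1547.
M(1.02×10^6) = 1.7982×10^6 + (3.99×10^6 − 1.7982×10^6) × 0.1547 = 1.7982×10^6 + 339100 = 2.1373×10^6 mol.

2.14×10^6 mol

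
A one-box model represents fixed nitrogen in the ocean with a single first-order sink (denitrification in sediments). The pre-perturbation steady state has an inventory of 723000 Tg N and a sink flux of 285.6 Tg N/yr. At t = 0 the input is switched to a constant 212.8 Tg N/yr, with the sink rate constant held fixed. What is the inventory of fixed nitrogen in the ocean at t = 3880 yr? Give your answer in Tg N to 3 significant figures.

579000 Tg N

τ = M₀/F₀ = 723000/285.6 = 2532 yr; rate constant k = 1/τ.
New steady state M_∞ = F₁/k = F₁·τ = 212.8 × 2532 = 538710 Tg N.
M(t) = M_∞ + (M₀ − M_∞)·e^(−t/τ); t/τ = 3880/2532 = 1.533, so e^(−t/τ) = 0.2160.
M(t) = 538710 + 184300 × 0.2160 = 578510 Tg N.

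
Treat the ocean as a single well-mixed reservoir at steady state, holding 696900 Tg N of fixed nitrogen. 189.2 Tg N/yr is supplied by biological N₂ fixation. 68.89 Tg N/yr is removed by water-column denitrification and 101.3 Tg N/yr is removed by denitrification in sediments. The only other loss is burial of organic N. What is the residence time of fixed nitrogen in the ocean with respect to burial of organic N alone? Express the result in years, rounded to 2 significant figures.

At steady state ΣF_in = ΣF_out.
ΣF_in = 189.20 Tg N/yr.
Burial of organic N flux = ΣF_in − (68.89 + 101.3) = 189.20 − 170.2 = 19.01 Tg N/yr.
τ = M / F = 696900 / 19.01 = 36660 yr.

37000 yr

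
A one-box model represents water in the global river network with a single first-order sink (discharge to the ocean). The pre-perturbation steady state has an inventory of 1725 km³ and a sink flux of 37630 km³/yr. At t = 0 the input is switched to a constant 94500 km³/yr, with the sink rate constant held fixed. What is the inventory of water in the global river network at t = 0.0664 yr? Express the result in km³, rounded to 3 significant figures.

3720 km³

The sink rate constant is k = F₀/M₀ = 37630/1725 = 21.81 yr⁻¹.
Solving dM/dt = F₁ − kM with M(0) = M₀ gives M(t) = F₁/k + (M₀ − F₁/k)·e^(−kt).
F₁/k = 94500/21.81 = 4332.0 km³; kt = 21.81 × 0.0664 = 1.448, e^(−kt) = 0.2349.
M(0.0664) = 4332.0 + (1725 − 4332.0) × 0.2349 = 4332.0 − 612.4 = 3719.5 km³.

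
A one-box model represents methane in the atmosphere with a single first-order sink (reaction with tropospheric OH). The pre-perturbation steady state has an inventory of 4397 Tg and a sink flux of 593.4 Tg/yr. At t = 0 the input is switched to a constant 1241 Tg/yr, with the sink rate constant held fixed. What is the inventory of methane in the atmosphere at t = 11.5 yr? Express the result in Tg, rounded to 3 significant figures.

τ = M₀/F₀ = 4397/593.4 = 7.410 yr; rate constant k = 1/τ.
New steady state M_∞ = F₁/k = F₁·τ = 1241 × 7.410 = 9195.6 Tg.
M(t) = M_∞ + (M₀ − M_∞)·e^(−t/τ); t/τ = 11.5/7.410 = 1.552, so e^(−t/τ) = 0.2118.
M(t) = 9195.6 − 4799 × 0.2118 = 8179.1 Tg.

8180 Tg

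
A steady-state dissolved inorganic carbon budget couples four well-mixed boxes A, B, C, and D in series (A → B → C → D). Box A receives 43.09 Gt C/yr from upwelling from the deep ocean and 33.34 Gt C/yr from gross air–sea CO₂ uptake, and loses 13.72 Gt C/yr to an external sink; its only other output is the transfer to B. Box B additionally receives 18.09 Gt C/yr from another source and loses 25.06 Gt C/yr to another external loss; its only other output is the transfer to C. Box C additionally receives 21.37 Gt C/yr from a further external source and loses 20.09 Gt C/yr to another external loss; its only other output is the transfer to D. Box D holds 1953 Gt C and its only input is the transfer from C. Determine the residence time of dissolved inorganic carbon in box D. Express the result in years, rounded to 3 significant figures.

Box A: F(A→B) = (43.09 + 33.34) − 13.72 = 62.710 Gt C/yr.
Box B: F(B→C) = (62.710 + 18.09) − 25.06 = 55.740 Gt C/yr.
Box C: F(C→D) = (55.740 + 21.37) − 20.09 = 57.020 Gt C/yr.
Box D throughput = its input = 57.020 Gt C/yr; τ = 1953 / 57.020 = 34.25 yr.

34.3 yr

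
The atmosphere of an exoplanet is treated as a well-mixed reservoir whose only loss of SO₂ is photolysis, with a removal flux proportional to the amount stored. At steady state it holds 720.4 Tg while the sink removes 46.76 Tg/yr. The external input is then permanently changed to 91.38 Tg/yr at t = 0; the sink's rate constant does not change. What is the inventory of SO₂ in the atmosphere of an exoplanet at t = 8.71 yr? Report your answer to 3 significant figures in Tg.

The sink rate constant is k = F₀/M₀ = 46.76/720.4 = 0.06491 yr⁻¹.
Solving dM/dt = F₁ − kM with M(0) = M₀ gives M(t) = F₁/k + (M₀ − F₁/k)·e^(−kt).
F₁/k = 91.38/0.06491 = 1407.8 Tg; kt = 0.06491 × 8.71 = 0.5654, e^(−kt) = 0.5682.
M(8.71) = 1407.8 + (720.4 − 1407.8) × 0.5682 = 1407.8 − 390.6 = 1017.3 Tg.

1020 Tg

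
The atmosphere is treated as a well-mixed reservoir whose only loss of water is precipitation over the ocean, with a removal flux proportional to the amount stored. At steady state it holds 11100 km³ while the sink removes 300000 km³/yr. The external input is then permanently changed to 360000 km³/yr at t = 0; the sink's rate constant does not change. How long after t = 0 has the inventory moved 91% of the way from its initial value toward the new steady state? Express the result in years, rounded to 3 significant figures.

τ = M₀/F₀ = 11100/300000 = 0.03700 yr.
The remaining gap fraction is e^(−t/τ); 91% covered ⇒ e^(−t/τ) = 0.0900.
t = −τ ln(0.0900) = 0.03700 × 2.408 = 0.08909 yr.

0.0891 yr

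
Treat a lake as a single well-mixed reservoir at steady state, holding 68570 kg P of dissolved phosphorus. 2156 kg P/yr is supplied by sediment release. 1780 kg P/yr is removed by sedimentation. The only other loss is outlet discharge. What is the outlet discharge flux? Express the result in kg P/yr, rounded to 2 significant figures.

At steady state ΣF_in = ΣF_out.
ΣF_in = 2156.0 kg P/yr.
Outlet discharge flux = ΣF_in − (1780) = 2156.0 − 1780 = 376.0 kg P/yr.

380 kg P/yr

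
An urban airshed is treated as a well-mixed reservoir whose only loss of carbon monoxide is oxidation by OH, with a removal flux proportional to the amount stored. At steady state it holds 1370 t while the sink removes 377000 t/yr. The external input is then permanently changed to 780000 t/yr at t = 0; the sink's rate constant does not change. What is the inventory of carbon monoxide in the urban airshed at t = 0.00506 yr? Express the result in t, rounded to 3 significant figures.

τ = M₀/F₀ = 1370/377000 = 0.003634 yr; rate constant k = 1/τ.
New steady state M_∞ = F₁/k = F₁·τ = 780000 × 0.003634 = 2834.5 t.
M(t) = M_∞ + (M₀ − M_∞)·e^(−t/τ); t/τ = 0.00506/0.003634 = 1.392, so e^(−t/τ) = 0.2485.
M(t) = 2834.5 − 1464 × 0.2485 = 2470.6 t.

2470 t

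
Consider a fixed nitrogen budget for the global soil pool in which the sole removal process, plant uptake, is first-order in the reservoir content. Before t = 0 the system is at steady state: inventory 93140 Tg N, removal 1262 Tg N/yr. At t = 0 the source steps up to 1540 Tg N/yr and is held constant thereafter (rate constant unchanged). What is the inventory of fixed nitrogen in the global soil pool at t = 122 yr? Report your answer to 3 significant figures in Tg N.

110000 Tg N

τ = M₀/F₀ = 93140/1262 = 73.80 yr; rate constant k = 1/τ.
New steady state M_∞ = F₁/k = F₁·τ = 1540 × 73.80 = 113660 Tg N.
M(t) = M_∞ + (M₀ − M_∞)·e^(−t/τ); t/τ = 122/73.80 = 1.653, so e^(−t/τ) = 0.1915.
M(t) = 113660 − 20520 × 0.1915 = 109730 Tg N.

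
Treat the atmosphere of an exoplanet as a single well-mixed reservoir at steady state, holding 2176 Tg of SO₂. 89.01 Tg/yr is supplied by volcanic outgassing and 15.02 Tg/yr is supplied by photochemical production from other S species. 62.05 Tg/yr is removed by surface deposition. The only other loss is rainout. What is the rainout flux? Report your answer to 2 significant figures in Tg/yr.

42 Tg/yr

At steady state ΣF_in = ΣF_out.
ΣF_in = 89.01 + 15.02 = 104.03 Tg/yr.
Rainout flux = ΣF_in − (62.05) = 104.03 − 62.05 = 41.98 Tg/yr.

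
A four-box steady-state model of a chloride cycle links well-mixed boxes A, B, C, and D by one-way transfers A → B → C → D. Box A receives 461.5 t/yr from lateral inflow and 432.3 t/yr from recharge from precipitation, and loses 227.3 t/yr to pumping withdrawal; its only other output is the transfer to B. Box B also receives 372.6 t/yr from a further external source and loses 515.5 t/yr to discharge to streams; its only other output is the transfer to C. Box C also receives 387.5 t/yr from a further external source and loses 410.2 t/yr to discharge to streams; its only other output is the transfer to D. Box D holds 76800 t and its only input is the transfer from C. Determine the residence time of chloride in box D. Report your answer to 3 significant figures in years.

Box A: F(A→B) = (461.5 + 432.3) − 227.3 = 666.50 t/yr.
Box B: F(B→C) = (666.50 + 372.6) − 515.5 = 523.60 t/yr.
Box C: F(C→D) = (523.60 + 387.5) − 410.2 = 500.90 t/yr.
Box D throughput = its input = 500.90 t/yr; τ = 76800 / 500.90 = 153.3 yr.

153 yr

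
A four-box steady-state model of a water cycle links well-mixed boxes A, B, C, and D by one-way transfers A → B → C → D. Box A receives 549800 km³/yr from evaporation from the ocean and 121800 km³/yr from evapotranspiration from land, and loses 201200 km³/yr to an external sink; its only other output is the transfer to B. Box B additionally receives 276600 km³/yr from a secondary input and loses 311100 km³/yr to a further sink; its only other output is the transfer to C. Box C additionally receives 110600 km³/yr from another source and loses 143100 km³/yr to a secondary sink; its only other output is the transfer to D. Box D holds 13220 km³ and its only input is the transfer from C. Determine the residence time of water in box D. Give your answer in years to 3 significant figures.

Box A: F(A→B) = (549800 + 121800) − 201200 = 470400 km³/yr.
Box B: F(B→C) = (470400 + 276600) − 311100 = 435900 km³/yr.
Box C: F(C→D) = (435900 + 110600) − 143100 = 403400 km³/yr.
Box D throughput = its input = 403400 km³/yr; τ = 13220 / 403400 = 0.03277 yr.

0.0328 yr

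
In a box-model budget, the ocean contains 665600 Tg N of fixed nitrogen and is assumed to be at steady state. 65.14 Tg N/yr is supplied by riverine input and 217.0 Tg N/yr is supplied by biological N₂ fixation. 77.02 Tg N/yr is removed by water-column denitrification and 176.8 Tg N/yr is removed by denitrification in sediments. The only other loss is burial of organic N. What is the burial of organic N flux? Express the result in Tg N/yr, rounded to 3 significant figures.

28.3 Tg N/yr

At steady state ΣF_in = ΣF_out.
ΣF_in = 65.14 + 217.0 = 282.14 Tg N/yr.
Burial of organic N flux = ΣF_in − (77.02 + 176.8) = 282.14 − 253.8 = 28.32 Tg N/yr.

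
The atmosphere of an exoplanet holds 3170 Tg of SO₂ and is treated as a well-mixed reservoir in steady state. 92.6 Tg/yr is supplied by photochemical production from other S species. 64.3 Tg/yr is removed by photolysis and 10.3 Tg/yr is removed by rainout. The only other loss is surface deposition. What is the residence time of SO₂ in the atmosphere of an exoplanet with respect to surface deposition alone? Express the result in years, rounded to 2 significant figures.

At steady state ΣF_in = ΣF_out.
ΣF_in = 92.600 Tg/yr.
Surface deposition flux = ΣF_in − (64.3 + 10.3) = 92.600 − 74.60 = 18.00 Tg/yr.
τ = M / F = 3170 / 18.00 = 176.1 yr.

180 yr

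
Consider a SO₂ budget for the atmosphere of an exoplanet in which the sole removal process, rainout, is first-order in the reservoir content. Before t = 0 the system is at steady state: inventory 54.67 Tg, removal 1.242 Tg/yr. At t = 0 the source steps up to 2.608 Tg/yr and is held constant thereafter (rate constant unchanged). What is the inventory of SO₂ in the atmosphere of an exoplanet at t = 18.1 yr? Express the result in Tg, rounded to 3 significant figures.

74.9 Tg

The sink rate constant is k = F₀/M₀ = 1.242/54.67 = 0.02272 yr⁻¹.
Solving dM/dt = F₁ − kM with M(0) = M₀ gives M(t) = F₁/k + (M₀ − F₁/k)·e^(−kt).
F₁/k = 2.608/0.02272 = 114.80 Tg; kt = 0.02272 × 18.1 = 0.4112, e^(−kt) = 0.6629.
M(18.1) = 114.80 + (54.67 − 114.80) × 0.6629 = 114.80 − 39.86 = 74.942 Tg.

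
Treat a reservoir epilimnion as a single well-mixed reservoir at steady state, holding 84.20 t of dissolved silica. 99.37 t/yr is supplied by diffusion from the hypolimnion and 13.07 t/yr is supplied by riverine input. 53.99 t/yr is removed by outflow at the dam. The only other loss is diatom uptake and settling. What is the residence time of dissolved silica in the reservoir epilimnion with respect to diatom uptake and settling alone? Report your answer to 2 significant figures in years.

1.4 yr

At steady state ΣF_in = ΣF_out.
ΣF_in = 99.37 + 13.07 = 112.44 t/yr.
Diatom uptake and settling flux = ΣF_in − (53.99) = 112.44 − 53.99 = 58.45 t/yr.
τ = M / F = 84.20 / 58.45 = 1.441 yr.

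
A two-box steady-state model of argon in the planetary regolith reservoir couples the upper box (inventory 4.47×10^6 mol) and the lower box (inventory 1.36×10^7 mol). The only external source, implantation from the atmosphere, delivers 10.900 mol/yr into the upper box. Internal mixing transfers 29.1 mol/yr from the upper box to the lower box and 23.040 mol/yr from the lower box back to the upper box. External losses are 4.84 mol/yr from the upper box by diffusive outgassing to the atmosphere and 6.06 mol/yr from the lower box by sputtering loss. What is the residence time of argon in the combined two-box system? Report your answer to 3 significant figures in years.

1.66×10^6 yr

Treat the two boxes together as one reservoir: the mixing fluxes between them are internal recycling, so τ = ΣM / Σ(external losses).
M_total = 4.47×10^6 + 1.36×10^7 = 1.8070×10^7 mol.
ΣF_external_out = 4.84 + 6.06 = 10.900 mol/yr.
τ = M_total / ΣF_ext = 1.8070×10^7 / 10.900 = 1.658×10^6 yr.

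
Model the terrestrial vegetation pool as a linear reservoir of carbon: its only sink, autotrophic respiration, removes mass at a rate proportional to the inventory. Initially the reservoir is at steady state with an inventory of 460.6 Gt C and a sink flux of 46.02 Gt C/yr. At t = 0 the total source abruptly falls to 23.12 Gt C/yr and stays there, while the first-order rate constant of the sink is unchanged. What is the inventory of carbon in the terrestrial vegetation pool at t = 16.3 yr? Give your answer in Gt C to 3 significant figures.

Residence time τ = M₀/F₀ = 10.01 yr. The eventual steady state is M_∞ = M₀·(F₁/F₀) = 460.6 × 23.12/46.02 = 231.40 Gt C.
The anomaly ΔM(t) = M(t) − M_∞ decays as ΔM₀·e^(−t/τ) with ΔM₀ = 460.6 − 231.40 = 229.2 Gt C.
At t = 16.3 yr, e^(−t/τ) = e^(−1.629) = 0.1962, so ΔM = 44.97 Gt C and M = 231.40 + 44.97 = 276.37 Gt C.

276 Gt C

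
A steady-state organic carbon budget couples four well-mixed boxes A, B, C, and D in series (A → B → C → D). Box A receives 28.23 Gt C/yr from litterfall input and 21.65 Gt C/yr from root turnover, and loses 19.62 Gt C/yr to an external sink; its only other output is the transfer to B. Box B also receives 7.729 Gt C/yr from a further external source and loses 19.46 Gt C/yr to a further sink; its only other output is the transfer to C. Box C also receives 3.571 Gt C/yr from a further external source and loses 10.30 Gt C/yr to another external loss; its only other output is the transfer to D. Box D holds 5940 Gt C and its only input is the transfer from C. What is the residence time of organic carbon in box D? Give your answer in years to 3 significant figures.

Box A: F(A→B) = (28.23 + 21.65) − 19.62 = 30.260 Gt C/yr.
Box B: F(B→C) = (30.260 + 7.729) − 19.46 = 18.529 Gt C/yr.
Box C: F(C→D) = (18.529 + 3.571) − 10.30 = 11.800 Gt C/yr.
Box D throughput = its input = 11.800 Gt C/yr; τ = 5940 / 11.800 = 503.4 yr.

503 yr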